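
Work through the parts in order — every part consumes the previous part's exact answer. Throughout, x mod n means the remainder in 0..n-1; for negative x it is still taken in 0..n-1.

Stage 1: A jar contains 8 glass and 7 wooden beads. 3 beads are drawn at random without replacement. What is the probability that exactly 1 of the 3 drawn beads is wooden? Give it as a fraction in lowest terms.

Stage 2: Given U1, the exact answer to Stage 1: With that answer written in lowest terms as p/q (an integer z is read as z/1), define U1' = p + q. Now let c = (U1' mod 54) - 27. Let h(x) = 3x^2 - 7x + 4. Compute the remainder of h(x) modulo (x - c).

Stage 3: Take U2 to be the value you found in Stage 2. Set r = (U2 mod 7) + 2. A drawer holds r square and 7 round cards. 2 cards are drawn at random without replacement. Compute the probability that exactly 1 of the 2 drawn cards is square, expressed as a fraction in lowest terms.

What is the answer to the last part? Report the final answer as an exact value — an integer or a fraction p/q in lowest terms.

28/55

Stage 1: total draws C(15,3) = 455; favorable C(7,1)*C(8,2) = 196; P = 28/65; answer 28/65
Stage 2: U1 = 28/65; threaded value p + q = 93; c = 12; remainder = value at the root: 3*(12)^2 - 7*(12)^1 + 4 = (432) + (-84) + (4) = 352; answer 352
Stage 3: U2 = 352; r = 4; total draws C(11,2) = 55; favorable C(4,1)*C(7,1) = 28; P = 28/55; answer 28/55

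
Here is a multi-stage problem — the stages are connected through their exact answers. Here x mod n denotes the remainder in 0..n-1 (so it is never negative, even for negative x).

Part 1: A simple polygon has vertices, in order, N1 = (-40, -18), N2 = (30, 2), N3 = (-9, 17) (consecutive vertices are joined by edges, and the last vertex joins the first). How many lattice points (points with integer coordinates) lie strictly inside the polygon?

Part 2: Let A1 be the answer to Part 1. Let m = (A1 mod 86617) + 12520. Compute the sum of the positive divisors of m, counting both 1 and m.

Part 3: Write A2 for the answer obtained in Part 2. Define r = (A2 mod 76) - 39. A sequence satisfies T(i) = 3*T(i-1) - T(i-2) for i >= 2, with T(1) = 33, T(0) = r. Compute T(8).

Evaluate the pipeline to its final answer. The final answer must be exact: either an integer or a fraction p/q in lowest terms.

33702

Part 1: cross terms: (-40*2 - 30*-18)=460, (30*17 - -9*2)=528, (-9*-18 - -40*17)=842; twice the area = |1830| = 1830; area = 915; boundary points = 10 + 3 + 1 = 14; strictly interior points = area - boundary/2 + 1 = 909; answer 909
Part 2: A1 = 909; m = 13429; 13429 = 13 * 1033; sigma = (1 + 13) * (1 + 1033) = 14 * 1034 = 14476; answer 14476
Part 3: A2 = 14476; r = -3; T(2) = 3*(33) - 1*(-3) = 102; iterating: T(2)=102, T(3)=273, T(4)=717, T(5)=1878, T(6)=4917, T(7)=12873, T(8)=33702; answer 33702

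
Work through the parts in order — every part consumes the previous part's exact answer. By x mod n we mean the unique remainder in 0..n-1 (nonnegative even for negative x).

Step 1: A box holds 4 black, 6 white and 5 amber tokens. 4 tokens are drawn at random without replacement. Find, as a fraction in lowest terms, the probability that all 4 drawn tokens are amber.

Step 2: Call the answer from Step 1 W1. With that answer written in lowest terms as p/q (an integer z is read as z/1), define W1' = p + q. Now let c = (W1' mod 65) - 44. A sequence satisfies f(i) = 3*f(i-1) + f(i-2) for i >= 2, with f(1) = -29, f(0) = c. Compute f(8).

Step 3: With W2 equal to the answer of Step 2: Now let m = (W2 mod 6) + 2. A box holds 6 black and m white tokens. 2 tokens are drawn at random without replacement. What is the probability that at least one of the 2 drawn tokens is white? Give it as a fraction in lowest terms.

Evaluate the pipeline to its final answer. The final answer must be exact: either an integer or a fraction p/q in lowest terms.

8/11

Step 1: total draws C(15,4) = 1365; favorable C(5,4) = 5; P = 1/273; answer 1/273
Step 2: W1 = 1/273; threaded value p + q = 274; c = -30; f(2) = 3*(-29) + 1*(-30) = -117; iterating: f(2)=-117, f(3)=-380, f(4)=-1257, f(5)=-4151, f(6)=-13710, f(7)=-45281, f(8)=-149553; answer -149553
Step 3: W2 = -149553; m = 5; total draws C(11,2) = 55; complement C(6,2) = 15; favorable 55 - 15 = 40; P = 8/11; answer 8/11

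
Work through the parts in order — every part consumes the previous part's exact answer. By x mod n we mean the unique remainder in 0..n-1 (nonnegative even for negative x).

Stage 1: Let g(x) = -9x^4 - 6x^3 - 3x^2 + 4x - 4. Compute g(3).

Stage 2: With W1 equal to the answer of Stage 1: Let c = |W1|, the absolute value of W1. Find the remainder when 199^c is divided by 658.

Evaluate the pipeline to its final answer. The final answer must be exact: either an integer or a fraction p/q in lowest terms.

263

Stage 1: -9*(3)^4 - 6*(3)^3 - 3*(3)^2 + 4*(3)^1 - 4 = (-729) + (-162) + (-27) + (12) + (-4) = -910; answer -910
Stage 2: W1 = -910; c = 910; squarings mod 658: 199^1=199, 199^2=121, 199^4=165, 199^8=247, 199^16=473, 199^32=9, 199^64=81, 199^128=639, 199^256=361, 199^512=37; 199^910 = 199^2 * 199^4 * 199^8 * 199^128 * 199^256 * 199^512 = 263 (mod 658); answer 263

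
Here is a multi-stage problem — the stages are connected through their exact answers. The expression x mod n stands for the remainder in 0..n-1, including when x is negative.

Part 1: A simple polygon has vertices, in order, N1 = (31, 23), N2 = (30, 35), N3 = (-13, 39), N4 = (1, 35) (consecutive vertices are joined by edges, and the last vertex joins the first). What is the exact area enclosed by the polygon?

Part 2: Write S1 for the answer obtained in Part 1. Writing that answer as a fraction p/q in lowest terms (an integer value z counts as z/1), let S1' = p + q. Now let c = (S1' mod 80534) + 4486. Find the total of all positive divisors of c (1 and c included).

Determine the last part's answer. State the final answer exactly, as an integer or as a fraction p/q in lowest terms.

Part 1: cross terms: (31*35 - 30*23)=395, (30*39 - -13*35)=1625, (-13*35 - 1*39)=-494, (1*23 - 31*35)=-1062; twice the area = |464| = 464; area = 232; answer 232
Part 2: S1 = 232; threaded value p + q = 233; c = 4719; 4719 = 3 * 11^2 * 13; sigma = (1 + 3) * (1 + 11 + 121) * (1 + 13) = 4 * 133 * 14 = 7448; answer 7448

7448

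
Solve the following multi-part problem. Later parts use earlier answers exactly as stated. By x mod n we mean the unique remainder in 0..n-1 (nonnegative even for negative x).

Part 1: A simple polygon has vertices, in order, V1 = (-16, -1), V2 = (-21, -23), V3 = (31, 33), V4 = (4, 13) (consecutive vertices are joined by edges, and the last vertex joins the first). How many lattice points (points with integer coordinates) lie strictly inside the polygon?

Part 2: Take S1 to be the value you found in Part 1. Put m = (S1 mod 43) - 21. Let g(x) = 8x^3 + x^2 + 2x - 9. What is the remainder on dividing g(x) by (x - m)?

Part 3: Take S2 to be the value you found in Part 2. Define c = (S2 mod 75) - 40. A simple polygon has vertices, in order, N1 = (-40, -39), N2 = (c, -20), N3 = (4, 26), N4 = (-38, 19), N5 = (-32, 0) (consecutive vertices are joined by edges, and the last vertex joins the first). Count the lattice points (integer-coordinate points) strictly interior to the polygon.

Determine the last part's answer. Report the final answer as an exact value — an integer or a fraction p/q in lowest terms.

Part 1: cross terms: (-16*-23 - -21*-1)=347, (-21*33 - 31*-23)=20, (31*13 - 4*33)=271, (4*-1 - -16*13)=204; twice the area = |842| = 842; area = 421; boundary points = 1 + 4 + 1 + 2 = 8; strictly interior points = area - boundary/2 + 1 = 418; answer 418
Part 2: S1 = 418; m = 10; remainder = value at the root: 8*(10)^3 + 1*(10)^2 + 2*(10)^1 - 9 = (8000) + (100) + (20) + (-9) = 8111; answer 8111
Part 3: S2 = 8111; c = -29; cross terms: (-40*-20 - -29*-39)=-331, (-29*26 - 4*-20)=-674, (4*19 - -38*26)=1064, (-38*0 - -32*19)=608, (-32*-39 - -40*0)=1248; twice the area = |1915| = 1915; area = 1915/2; boundary points = 1 + 1 + 7 + 1 + 1 = 11; strictly interior points = area - boundary/2 + 1 = 953; answer 953

953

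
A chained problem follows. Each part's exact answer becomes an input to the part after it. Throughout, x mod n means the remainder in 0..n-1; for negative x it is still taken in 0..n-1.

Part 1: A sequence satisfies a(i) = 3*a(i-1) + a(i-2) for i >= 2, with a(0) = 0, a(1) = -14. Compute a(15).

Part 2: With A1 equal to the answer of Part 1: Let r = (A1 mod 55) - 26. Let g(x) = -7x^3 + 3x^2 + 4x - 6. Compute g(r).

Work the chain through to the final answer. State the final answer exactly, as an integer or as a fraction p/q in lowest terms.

-390

Part 1: a(2) = 3*(-14) + 1*(0) = -42; iterating: a(2)=-42, a(3)=-140, a(4)=-462, a(5)=-1526, a(6)=-5040, a(7)=-16646, a(8)=-54978, a(9)=-181580, a(10)=-599718, a(11)=-1980734, a(12)=-6541920, a(13)=-21606494, a(14)=-71361402, a(15)=-235690700; answer -235690700
Part 2: A1 = -235690700; r = 4; -7*(4)^3 + 3*(4)^2 + 4*(4)^1 - 6 = (-448) + (48) + (16) + (-6) = -390; answer -390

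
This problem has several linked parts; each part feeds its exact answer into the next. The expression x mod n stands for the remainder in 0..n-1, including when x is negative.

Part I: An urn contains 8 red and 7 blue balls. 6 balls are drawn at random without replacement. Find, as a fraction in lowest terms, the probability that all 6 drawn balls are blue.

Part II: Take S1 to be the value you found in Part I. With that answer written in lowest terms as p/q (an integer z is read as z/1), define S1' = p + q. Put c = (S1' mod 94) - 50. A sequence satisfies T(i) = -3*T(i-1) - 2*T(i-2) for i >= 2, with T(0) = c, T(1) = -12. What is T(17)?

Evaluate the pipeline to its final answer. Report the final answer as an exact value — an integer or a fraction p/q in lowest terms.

-524292

Part I: total draws C(15,6) = 5005; favorable C(7,6) = 7; P = 1/715; answer 1/715
Part II: S1 = 1/715; threaded value p + q = 716; c = 8; T(2) = -3*(-12) - 2*(8) = 20; iterating: T(2)=20, T(3)=-36, T(4)=68, T(5)=-132, T(6)=260, T(7)=-516, T(8)=1028, T(9)=-2052, T(10)=4100, T(11)=-8196, T(12)=16388, T(13)=-32772, T(14)=65540, T(15)=-131076, T(16)=262148, T(17)=-524292; answer -524292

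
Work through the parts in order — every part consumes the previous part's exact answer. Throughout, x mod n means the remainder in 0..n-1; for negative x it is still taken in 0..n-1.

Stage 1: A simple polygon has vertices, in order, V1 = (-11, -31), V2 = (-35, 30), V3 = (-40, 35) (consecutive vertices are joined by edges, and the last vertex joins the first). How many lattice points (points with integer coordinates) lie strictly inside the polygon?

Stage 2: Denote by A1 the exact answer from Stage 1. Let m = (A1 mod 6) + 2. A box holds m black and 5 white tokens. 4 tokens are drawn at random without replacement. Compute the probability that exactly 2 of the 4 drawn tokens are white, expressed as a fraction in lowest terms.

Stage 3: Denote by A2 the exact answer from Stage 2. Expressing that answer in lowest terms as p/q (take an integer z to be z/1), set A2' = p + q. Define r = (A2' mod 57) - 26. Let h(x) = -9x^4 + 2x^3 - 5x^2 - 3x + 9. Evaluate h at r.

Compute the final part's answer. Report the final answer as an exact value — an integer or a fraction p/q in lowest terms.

-762900

Stage 1: cross terms: (-11*30 - -35*-31)=-1415, (-35*35 - -40*30)=-25, (-40*-31 - -11*35)=1625; twice the area = |185| = 185; area = 185/2; boundary points = 1 + 5 + 1 = 7; strictly interior points = area - boundary/2 + 1 = 90; answer 90
Stage 2: A1 = 90; m = 2; total draws C(7,4) = 35; favorable C(5,2)*C(2,2) = 10; P = 2/7; answer 2/7
Stage 3: A2 = 2/7; threaded value p + q = 9; r = -17; -9*(-17)^4 + 2*(-17)^3 - 5*(-17)^2 - 3*(-17)^1 + 9 = (-751689) + (-9826) + (-1445) + (51) + (9) = -762900; answer -762900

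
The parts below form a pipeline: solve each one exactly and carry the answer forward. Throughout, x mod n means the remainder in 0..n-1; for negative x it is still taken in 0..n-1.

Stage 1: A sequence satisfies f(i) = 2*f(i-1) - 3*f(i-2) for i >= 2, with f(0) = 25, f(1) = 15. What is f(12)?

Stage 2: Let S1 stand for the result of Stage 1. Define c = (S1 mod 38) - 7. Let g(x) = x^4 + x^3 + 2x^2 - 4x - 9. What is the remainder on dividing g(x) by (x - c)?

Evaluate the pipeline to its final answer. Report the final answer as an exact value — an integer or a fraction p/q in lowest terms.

22695

Stage 1: f(2) = 2*(15) - 3*(25) = -45; iterating: f(2)=-45, f(3)=-135, f(4)=-135, f(5)=135, f(6)=675, f(7)=945, f(8)=-135, f(9)=-3105, f(10)=-5805, f(11)=-2295, f(12)=12825; answer 12825
Stage 2: S1 = 12825; c = 12; remainder = value at the root: 1*(12)^4 + 1*(12)^3 + 2*(12)^2 - 4*(12)^1 - 9 = (20736) + (1728) + (288) + (-48) + (-9) = 22695; answer 22695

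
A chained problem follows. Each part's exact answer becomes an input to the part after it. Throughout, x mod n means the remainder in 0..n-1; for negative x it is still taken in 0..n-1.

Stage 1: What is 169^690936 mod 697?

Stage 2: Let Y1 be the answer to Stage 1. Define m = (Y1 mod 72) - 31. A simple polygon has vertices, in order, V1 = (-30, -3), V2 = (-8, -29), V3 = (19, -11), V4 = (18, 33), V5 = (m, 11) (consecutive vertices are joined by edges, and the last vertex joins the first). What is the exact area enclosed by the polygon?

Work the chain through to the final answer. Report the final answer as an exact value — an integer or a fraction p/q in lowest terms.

1329

Stage 1: squarings mod 697: 169^1=169, 169^2=681, 169^4=256, 169^8=18, 169^16=324, 169^32=426, 169^64=256, 169^128=18, 169^256=324, 169^512=426, 169^1024=256, 169^2048=18, 169^4096=324, 169^8192=426, 169^16384=256, 169^32768=18, 169^65536=324, 169^131072=426, 169^262144=256, 169^524288=18; 169^690936 = 169^8 * 169^16 * 169^32 * 169^64 * 169^128 * 169^512 * 169^2048 * 169^32768 * 169^131072 * 169^524288 = 324 (mod 697); answer 324
Stage 2: Y1 = 324; m = 5; cross terms: (-30*-29 - -8*-3)=846, (-8*-11 - 19*-29)=639, (19*33 - 18*-11)=825, (18*11 - 5*33)=33, (5*-3 - -30*11)=315; twice the area = |2658| = 2658; area = 1329; answer 1329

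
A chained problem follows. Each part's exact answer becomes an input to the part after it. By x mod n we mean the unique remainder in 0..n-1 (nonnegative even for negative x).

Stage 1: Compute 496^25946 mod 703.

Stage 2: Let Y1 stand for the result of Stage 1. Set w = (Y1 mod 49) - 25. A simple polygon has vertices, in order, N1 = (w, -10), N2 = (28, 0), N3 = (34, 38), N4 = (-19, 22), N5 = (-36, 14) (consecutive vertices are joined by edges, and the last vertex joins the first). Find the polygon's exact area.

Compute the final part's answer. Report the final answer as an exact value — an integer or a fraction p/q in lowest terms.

1983

Stage 1: squarings mod 703: 496^1=496, 496^2=669, 496^4=453, 496^8=636, 496^16=271, 496^32=329, 496^64=682, 496^128=441, 496^256=453, 496^512=636, 496^1024=271, 496^2048=329, 496^4096=682, 496^8192=441, 496^16384=453; 496^25946 = 496^2 * 496^8 * 496^16 * 496^64 * 496^256 * 496^1024 * 496^8192 * 496^16384 = 104 (mod 703); answer 104
Stage 2: Y1 = 104; w = -19; cross terms: (-19*0 - 28*-10)=280, (28*38 - 34*0)=1064, (34*22 - -19*38)=1470, (-19*14 - -36*22)=526, (-36*-10 - -19*14)=626; twice the area = |3966| = 3966; area = 1983; answer 1983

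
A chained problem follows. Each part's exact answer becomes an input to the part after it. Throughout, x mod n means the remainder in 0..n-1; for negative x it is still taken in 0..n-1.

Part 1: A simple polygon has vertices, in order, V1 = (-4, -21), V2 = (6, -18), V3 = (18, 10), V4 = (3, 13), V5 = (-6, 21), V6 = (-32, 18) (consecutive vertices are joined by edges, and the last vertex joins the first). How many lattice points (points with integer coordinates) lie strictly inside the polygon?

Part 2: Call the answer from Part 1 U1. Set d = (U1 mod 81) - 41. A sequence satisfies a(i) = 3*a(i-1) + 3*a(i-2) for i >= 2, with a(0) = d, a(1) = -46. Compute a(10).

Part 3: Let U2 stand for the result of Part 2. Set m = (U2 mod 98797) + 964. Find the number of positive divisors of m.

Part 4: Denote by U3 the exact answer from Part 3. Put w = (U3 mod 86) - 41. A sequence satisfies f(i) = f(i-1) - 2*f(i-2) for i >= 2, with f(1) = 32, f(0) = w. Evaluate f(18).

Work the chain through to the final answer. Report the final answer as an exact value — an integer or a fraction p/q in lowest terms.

Part 1: cross terms: (-4*-18 - 6*-21)=198, (6*10 - 18*-18)=384, (18*13 - 3*10)=204, (3*21 - -6*13)=141, (-6*18 - -32*21)=564, (-32*-21 - -4*18)=744; twice the area = |2235| = 2235; area = 2235/2; boundary points = 1 + 4 + 3 + 1 + 1 + 1 = 11; strictly interior points = area - boundary/2 + 1 = 1113; answer 1113
Part 2: U1 = 1113; d = 19; a(2) = 3*(-46) + 3*(19) = -81; iterating: a(2)=-81, a(3)=-381, a(4)=-1386, a(5)=-5301, a(6)=-20061, a(7)=-76086, a(8)=-288441, a(9)=-1093581, a(10)=-4146066; answer -4146066
Part 3: U2 = -4146066; m = 4372; 4372 = 2^2 * 1093; number of divisors = (2+1) * (1+1) = 6; answer 6
Part 4: U3 = 6; w = -35; f(2) = 1*(32) - 2*(-35) = 102; iterating: f(2)=102, f(3)=38, f(4)=-166, f(5)=-242, f(6)=90, f(7)=574, f(8)=394, f(9)=-754, f(10)=-1542, f(11)=-34, f(12)=3050, f(13)=3118, f(14)=-2982, f(15)=-9218, f(16)=-3254, f(17)=15182, f(18)=21690; answer 21690

21690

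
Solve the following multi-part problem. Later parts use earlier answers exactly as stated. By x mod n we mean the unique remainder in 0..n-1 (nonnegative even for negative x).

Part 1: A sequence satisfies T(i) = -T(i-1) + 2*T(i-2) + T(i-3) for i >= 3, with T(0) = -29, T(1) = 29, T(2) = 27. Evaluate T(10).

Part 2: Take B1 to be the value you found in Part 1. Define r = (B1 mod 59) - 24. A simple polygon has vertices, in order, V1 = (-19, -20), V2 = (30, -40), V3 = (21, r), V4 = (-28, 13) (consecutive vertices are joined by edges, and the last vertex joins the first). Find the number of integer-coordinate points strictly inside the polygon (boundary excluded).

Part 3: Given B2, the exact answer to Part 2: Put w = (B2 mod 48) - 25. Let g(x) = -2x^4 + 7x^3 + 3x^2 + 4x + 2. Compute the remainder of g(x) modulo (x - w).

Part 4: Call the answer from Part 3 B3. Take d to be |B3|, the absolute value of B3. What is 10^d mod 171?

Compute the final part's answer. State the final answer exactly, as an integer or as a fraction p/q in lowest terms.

55

Part 1: T(3) = -1*(27) + 2*(29) + 1*(-29) = 2; iterating: T(3)=2, T(4)=81, T(5)=-50, T(6)=214, T(7)=-233, T(8)=611, T(9)=-863, T(10)=1852; answer 1852
Part 2: B1 = 1852; r = -1; cross terms: (-19*-40 - 30*-20)=1360, (30*-1 - 21*-40)=810, (21*13 - -28*-1)=245, (-28*-20 - -19*13)=807; twice the area = |3222| = 3222; area = 1611; boundary points = 1 + 3 + 7 + 3 = 14; strictly interior points = area - boundary/2 + 1 = 1605; answer 1605
Part 3: B2 = 1605; w = -4; remainder = value at the root: -2*(-4)^4 + 7*(-4)^3 + 3*(-4)^2 + 4*(-4)^1 + 2 = (-512) + (-448) + (48) + (-16) + (2) = -926; answer -926
Part 4: B3 = -926; d = 926; squarings mod 171: 10^1=10, 10^2=100, 10^4=82, 10^8=55, 10^16=118, 10^32=73, 10^64=28, 10^128=100, 10^256=82, 10^512=55; 10^926 = 10^2 * 10^4 * 10^8 * 10^16 * 10^128 * 10^256 * 10^512 = 55 (mod 171); answer 55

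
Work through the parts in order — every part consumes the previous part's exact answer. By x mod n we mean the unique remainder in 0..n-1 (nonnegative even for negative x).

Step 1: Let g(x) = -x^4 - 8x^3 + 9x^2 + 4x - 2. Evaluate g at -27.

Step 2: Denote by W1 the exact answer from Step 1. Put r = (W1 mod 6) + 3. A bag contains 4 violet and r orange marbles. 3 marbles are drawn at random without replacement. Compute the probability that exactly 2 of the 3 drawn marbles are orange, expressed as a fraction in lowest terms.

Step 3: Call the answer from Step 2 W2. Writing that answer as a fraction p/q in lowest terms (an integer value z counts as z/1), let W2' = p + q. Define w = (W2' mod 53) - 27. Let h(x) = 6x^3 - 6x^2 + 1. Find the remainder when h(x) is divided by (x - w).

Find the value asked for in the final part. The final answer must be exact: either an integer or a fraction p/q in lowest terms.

109

Step 1: -1*(-27)^4 - 8*(-27)^3 + 9*(-27)^2 + 4*(-27)^1 - 2 = (-531441) + (157464) + (6561) + (-108) + (-2) = -367526; answer -367526
Step 2: W1 = -367526; r = 7; total draws C(11,3) = 165; favorable C(7,2)*C(4,1) = 84; P = 28/55; answer 28/55
Step 3: W2 = 28/55; threaded value p + q = 83; w = 3; remainder = value at the root: 6*(3)^3 - 6*(3)^2 + 1 = (162) + (-54) + (1) = 109; answer 109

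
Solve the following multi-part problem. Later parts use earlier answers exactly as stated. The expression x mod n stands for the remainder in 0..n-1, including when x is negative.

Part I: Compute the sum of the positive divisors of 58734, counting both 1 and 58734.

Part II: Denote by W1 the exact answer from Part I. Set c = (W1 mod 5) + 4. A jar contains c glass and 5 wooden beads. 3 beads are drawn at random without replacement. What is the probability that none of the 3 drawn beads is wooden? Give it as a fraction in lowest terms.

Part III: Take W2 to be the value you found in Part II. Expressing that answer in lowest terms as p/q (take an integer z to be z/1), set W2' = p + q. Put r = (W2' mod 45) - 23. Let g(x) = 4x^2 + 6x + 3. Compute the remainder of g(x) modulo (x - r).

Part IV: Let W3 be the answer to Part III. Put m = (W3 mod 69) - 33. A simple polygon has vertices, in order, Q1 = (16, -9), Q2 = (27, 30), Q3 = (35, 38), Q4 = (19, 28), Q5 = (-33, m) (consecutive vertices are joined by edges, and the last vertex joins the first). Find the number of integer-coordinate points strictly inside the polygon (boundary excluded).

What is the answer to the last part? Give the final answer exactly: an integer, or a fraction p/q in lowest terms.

Part I: 58734 = 2 * 3^2 * 13 * 251; sigma = (1 + 2) * (1 + 3 + 9) * (1 + 13) * (1 + 251) = 3 * 13 * 14 * 252 = 137592; answer 137592
Part II: W1 = 137592; c = 6; total draws C(11,3) = 165; favorable C(6,3) = 20; P = 4/33; answer 4/33
Part III: W2 = 4/33; threaded value p + q = 37; r = 14; remainder = value at the root: 4*(14)^2 + 6*(14)^1 + 3 = (784) + (84) + (3) = 871; answer 871
Part IV: W3 = 871; m = 10; cross terms: (16*30 - 27*-9)=723, (27*38 - 35*30)=-24, (35*28 - 19*38)=258, (19*10 - -33*28)=1114, (-33*-9 - 16*10)=137; twice the area = |2208| = 2208; area = 1104; boundary points = 1 + 8 + 2 + 2 + 1 = 14; strictly interior points = area - boundary/2 + 1 = 1098; answer 1098

1098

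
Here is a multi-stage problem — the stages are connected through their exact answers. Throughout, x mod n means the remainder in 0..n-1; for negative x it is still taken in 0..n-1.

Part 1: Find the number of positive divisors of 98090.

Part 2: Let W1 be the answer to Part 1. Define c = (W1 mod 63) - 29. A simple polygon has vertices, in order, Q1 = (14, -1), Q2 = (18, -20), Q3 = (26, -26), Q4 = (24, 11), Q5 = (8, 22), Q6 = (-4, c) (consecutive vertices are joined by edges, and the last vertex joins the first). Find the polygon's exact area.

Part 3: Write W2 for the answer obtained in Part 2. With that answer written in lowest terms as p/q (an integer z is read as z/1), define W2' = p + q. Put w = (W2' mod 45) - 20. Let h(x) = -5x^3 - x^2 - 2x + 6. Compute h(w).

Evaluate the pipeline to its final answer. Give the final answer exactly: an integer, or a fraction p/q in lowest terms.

-1122

Part 1: 98090 = 2 * 5 * 17 * 577; number of divisors = (1+1) * (1+1) * (1+1) * (1+1) = 16; answer 16
Part 2: W1 = 16; c = -13; cross terms: (14*-20 - 18*-1)=-262, (18*-26 - 26*-20)=52, (26*11 - 24*-26)=910, (24*22 - 8*11)=440, (8*-13 - -4*22)=-16, (-4*-1 - 14*-13)=186; twice the area = |1310| = 1310; area = 655; answer 655
Part 3: W2 = 655; threaded value p + q = 656; w = 6; -5*(6)^3 - 1*(6)^2 - 2*(6)^1 + 6 = (-1080) + (-36) + (-12) + (6) = -1122; answer -1122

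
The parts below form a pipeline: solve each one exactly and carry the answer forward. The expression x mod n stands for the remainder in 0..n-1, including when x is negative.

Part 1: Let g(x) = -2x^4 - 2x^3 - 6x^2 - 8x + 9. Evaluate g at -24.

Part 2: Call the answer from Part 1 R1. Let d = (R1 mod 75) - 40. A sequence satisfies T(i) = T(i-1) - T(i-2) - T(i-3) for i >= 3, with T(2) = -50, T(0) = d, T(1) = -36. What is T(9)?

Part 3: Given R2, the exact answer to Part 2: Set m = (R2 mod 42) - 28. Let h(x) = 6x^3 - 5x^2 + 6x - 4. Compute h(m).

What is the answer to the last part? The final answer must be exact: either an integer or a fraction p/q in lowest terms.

-492

Part 1: -2*(-24)^4 - 2*(-24)^3 - 6*(-24)^2 - 8*(-24)^1 + 9 = (-663552) + (27648) + (-3456) + (192) + (9) = -639159; answer -639159
Part 2: R1 = -639159; d = 26; T(3) = 1*(-50) - 1*(-36) - 1*(26) = -40; iterating: T(3)=-40, T(4)=46, T(5)=136, T(6)=130, T(7)=-52, T(8)=-318, T(9)=-396; answer -396
Part 3: R2 = -396; m = -4; 6*(-4)^3 - 5*(-4)^2 + 6*(-4)^1 - 4 = (-384) + (-80) + (-24) + (-4) = -492; answer -492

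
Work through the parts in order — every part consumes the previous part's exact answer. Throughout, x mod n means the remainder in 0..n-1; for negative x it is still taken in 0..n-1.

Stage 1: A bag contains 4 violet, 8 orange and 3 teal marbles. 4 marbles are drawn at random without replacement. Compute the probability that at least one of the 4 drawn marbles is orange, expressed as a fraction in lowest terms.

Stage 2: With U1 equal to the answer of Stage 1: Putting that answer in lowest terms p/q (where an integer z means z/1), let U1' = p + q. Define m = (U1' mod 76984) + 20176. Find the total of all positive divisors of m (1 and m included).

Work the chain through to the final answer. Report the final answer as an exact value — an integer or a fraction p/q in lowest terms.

27808

Stage 1: total draws C(15,4) = 1365; complement C(7,4) = 35; favorable 1365 - 35 = 1330; P = 38/39; answer 38/39
Stage 2: U1 = 38/39; threaded value p + q = 77; m = 20253; 20253 = 3 * 43 * 157; sigma = (1 + 3) * (1 + 43) * (1 + 157) = 4 * 44 * 158 = 27808; answer 27808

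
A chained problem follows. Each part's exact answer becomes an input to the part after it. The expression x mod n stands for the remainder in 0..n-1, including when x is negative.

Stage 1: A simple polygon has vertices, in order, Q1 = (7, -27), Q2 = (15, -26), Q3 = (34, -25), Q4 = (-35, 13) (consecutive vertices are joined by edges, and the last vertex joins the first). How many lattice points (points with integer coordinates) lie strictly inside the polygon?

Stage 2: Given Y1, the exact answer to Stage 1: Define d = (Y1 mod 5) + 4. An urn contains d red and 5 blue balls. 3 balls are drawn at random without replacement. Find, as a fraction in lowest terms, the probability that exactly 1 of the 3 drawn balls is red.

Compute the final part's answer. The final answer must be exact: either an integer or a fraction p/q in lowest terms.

10/21

Stage 1: cross terms: (7*-26 - 15*-27)=223, (15*-25 - 34*-26)=509, (34*13 - -35*-25)=-433, (-35*-27 - 7*13)=854; twice the area = |1153| = 1153; area = 1153/2; boundary points = 1 + 1 + 1 + 2 = 5; strictly interior points = area - boundary/2 + 1 = 575; answer 575
Stage 2: Y1 = 575; d = 4; total draws C(9,3) = 84; favorable C(4,1)*C(5,2) = 40; P = 10/21; answer 10/21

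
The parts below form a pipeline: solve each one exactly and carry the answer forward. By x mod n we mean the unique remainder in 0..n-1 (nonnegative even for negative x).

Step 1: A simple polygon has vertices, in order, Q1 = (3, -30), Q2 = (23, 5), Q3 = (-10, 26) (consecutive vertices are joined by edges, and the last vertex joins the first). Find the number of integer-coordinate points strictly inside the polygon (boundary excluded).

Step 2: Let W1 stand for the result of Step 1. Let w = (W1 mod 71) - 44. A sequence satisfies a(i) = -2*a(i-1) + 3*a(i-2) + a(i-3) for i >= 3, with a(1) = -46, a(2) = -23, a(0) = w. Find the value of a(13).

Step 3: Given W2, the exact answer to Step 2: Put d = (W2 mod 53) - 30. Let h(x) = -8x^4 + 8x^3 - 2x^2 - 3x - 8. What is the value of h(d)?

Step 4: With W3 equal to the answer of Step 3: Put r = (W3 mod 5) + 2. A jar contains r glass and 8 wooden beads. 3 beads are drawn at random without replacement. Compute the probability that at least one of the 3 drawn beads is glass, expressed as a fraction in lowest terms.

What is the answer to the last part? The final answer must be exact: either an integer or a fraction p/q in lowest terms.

115/143

Step 1: cross terms: (3*5 - 23*-30)=705, (23*26 - -10*5)=648, (-10*-30 - 3*26)=222; twice the area = |1575| = 1575; area = 1575/2; boundary points = 5 + 3 + 1 = 9; strictly interior points = area - boundary/2 + 1 = 784; answer 784
Step 2: W1 = 784; w = -41; a(3) = -2*(-23) + 3*(-46) + 1*(-41) = -133; iterating: a(3)=-133, a(4)=151, a(5)=-724, a(6)=1768, a(7)=-5557, a(8)=15694, a(9)=-46291, a(10)=134107, a(11)=-391393, a(12)=1138816, a(13)=-3317704; answer -3317704
Step 3: W2 = -3317704; d = 13; -8*(13)^4 + 8*(13)^3 - 2*(13)^2 - 3*(13)^1 - 8 = (-228488) + (17576) + (-338) + (-39) + (-8) = -211297; answer -211297
Step 4: W3 = -211297; r = 5; total draws C(13,3) = 286; complement C(8,3) = 56; favorable 286 - 56 = 230; P = 115/143; answer 115/143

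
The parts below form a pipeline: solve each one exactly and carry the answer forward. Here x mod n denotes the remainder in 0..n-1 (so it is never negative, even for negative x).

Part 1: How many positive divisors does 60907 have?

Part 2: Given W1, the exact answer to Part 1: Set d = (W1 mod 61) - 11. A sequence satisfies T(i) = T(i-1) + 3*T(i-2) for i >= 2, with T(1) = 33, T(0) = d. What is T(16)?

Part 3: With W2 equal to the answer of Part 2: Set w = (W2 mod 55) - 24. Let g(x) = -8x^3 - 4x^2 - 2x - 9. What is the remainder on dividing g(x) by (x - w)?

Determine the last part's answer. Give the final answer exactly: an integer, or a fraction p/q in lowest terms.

Part 1: 60907 = 7^2 * 11 * 113; number of divisors = (2+1) * (1+1) * (1+1) = 12; answer 12
Part 2: W1 = 12; d = 1; T(2) = 1*(33) + 3*(1) = 36; iterating: T(2)=36, T(3)=135, T(4)=243, T(5)=648, T(6)=1377, T(7)=3321, T(8)=7452, T(9)=17415, T(10)=39771, T(11)=92016, T(12)=211329, T(13)=487377, T(14)=1121364, T(15)=2583495, T(16)=5947587; answer 5947587
Part 3: W2 = 5947587; w = 28; remainder = value at the root: -8*(28)^3 - 4*(28)^2 - 2*(28)^1 - 9 = (-175616) + (-3136) + (-56) + (-9) = -178817; answer -178817

-178817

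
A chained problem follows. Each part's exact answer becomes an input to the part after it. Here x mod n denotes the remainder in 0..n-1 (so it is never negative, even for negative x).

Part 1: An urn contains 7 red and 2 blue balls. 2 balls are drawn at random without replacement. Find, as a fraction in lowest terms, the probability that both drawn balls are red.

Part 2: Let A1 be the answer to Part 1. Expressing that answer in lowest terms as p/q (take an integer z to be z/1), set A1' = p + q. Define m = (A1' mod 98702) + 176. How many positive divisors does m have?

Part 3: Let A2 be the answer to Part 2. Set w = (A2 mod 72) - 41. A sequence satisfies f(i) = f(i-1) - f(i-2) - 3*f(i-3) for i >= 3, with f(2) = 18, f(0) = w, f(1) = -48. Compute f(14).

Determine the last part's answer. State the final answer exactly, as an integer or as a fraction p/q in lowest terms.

-64818

Part 1: total draws C(9,2) = 36; favorable C(7,2) = 21; P = 7/12; answer 7/12
Part 2: A1 = 7/12; threaded value p + q = 19; m = 195; 195 = 3 * 5 * 13; number of divisors = (1+1) * (1+1) * (1+1) = 8; answer 8
Part 3: A2 = 8; w = -33; f(3) = 1*(18) - 1*(-48) - 3*(-33) = 165; iterating: f(3)=165, f(4)=291, f(5)=72, f(6)=-714, f(7)=-1659, f(8)=-1161, f(9)=2640, f(10)=8778, f(11)=9621, f(12)=-7077, f(13)=-43032, f(14)=-64818; answer -64818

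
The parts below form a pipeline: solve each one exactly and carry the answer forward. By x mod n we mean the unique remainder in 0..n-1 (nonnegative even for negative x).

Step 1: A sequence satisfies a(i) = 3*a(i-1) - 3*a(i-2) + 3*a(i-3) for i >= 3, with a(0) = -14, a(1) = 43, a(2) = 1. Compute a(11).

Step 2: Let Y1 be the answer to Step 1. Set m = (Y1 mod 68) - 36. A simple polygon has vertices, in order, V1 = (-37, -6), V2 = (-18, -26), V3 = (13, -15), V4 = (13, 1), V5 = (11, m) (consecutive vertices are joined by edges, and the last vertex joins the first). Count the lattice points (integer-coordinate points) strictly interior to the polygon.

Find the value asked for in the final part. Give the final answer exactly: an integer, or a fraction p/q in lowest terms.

987

Step 1: a(3) = 3*(1) - 3*(43) + 3*(-14) = -168; iterating: a(3)=-168, a(4)=-378, a(5)=-627, a(6)=-1251, a(7)=-3006, a(8)=-7146, a(9)=-16173, a(10)=-36099, a(11)=-81216; answer -81216
Step 2: Y1 = -81216; m = 8; cross terms: (-37*-26 - -18*-6)=854, (-18*-15 - 13*-26)=608, (13*1 - 13*-15)=208, (13*8 - 11*1)=93, (11*-6 - -37*8)=230; twice the area = |1993| = 1993; area = 1993/2; boundary points = 1 + 1 + 16 + 1 + 2 = 21; strictly interior points = area - boundary/2 + 1 = 987; answer 987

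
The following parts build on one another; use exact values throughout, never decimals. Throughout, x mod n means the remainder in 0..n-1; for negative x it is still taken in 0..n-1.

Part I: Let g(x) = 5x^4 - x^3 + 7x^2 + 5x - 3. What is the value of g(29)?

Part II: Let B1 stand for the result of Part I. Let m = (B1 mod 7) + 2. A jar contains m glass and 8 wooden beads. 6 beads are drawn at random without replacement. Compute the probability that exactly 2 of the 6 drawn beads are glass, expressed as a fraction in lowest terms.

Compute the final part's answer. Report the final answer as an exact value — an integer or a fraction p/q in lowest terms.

35/143

Part I: 5*(29)^4 - 1*(29)^3 + 7*(29)^2 + 5*(29)^1 - 3 = (3536405) + (-24389) + (5887) + (145) + (-3) = 3518045; answer 3518045
Part II: B1 = 3518045; m = 8; total draws C(16,6) = 8008; favorable C(8,2)*C(8,4) = 1960; P = 35/143; answer 35/143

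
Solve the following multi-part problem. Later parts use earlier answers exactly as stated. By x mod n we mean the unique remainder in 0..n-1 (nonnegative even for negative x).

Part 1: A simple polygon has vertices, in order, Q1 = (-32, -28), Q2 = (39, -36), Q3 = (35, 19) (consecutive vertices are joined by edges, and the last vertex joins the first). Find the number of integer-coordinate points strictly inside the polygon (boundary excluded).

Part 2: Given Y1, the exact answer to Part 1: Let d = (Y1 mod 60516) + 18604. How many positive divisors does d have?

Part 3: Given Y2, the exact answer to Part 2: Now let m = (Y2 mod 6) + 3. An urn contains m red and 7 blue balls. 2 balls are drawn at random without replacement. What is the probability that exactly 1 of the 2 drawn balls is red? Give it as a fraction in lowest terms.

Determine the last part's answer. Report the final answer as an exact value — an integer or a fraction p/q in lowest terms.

Part 1: cross terms: (-32*-36 - 39*-28)=2244, (39*19 - 35*-36)=2001, (35*-28 - -32*19)=-372; twice the area = |3873| = 3873; area = 3873/2; boundary points = 1 + 1 + 1 = 3; strictly interior points = area - boundary/2 + 1 = 1936; answer 1936
Part 2: Y1 = 1936; d = 20540; 20540 = 2^2 * 5 * 13 * 79; number of divisors = (2+1) * (1+1) * (1+1) * (1+1) = 24; answer 24
Part 3: Y2 = 24; m = 3; total draws C(10,2) = 45; favorable C(3,1)*C(7,1) = 21; P = 7/15; answer 7/15

7/15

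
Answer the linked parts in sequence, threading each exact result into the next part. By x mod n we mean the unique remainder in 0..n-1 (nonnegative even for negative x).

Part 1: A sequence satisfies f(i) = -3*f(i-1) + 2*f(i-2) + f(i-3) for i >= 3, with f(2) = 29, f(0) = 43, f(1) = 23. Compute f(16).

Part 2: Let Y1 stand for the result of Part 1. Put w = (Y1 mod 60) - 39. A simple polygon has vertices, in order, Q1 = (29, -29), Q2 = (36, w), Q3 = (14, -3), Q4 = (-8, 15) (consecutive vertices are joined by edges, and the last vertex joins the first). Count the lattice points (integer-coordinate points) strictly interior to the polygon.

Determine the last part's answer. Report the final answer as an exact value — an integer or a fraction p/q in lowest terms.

263

Part 1: f(3) = -3*(29) + 2*(23) + 1*(43) = 2; iterating: f(3)=2, f(4)=75, f(5)=-192, f(6)=728, f(7)=-2493, f(8)=8743, f(9)=-30487, f(10)=106454, f(11)=-371593, f(12)=1297200, f(13)=-4528332, f(14)=15807803, f(15)=-55182873, f(16)=192635893; answer 192635893
Part 2: Y1 = 192635893; w = -26; cross terms: (29*-26 - 36*-29)=290, (36*-3 - 14*-26)=256, (14*15 - -8*-3)=186, (-8*-29 - 29*15)=-203; twice the area = |529| = 529; area = 529/2; boundary points = 1 + 1 + 2 + 1 = 5; strictly interior points = area - boundary/2 + 1 = 263; answer 263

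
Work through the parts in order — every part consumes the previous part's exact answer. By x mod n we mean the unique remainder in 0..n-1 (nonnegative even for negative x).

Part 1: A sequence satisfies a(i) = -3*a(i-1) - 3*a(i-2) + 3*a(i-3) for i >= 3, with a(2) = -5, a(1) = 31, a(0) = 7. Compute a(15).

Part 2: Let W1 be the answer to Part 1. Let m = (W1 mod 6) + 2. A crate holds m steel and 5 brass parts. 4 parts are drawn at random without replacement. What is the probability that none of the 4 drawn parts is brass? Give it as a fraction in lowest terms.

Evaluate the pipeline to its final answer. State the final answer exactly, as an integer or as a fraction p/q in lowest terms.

1/42

Part 1: a(3) = -3*(-5) - 3*(31) + 3*(7) = -57; iterating: a(3)=-57, a(4)=279, a(5)=-681, a(6)=1035, a(7)=-225, a(8)=-4473, a(9)=17199, a(10)=-38853, a(11)=51543, a(12)=13527, a(13)=-311769, a(14)=1049355, a(15)=-2172177; answer -2172177
Part 2: W1 = -2172177; m = 5; total draws C(10,4) = 210; favorable C(5,4) = 5; P = 1/42; answer 1/42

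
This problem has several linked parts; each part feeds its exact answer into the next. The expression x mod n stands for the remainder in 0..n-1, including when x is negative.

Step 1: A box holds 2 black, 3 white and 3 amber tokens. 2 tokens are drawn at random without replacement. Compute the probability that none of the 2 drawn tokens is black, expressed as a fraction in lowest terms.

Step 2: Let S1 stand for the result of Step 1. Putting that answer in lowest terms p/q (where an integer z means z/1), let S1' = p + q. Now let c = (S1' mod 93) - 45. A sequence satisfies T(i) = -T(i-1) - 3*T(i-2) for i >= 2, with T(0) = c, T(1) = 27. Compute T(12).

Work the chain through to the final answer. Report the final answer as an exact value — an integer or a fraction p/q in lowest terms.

-2802

Step 1: total draws C(8,2) = 28; favorable C(6,2) = 15; P = 15/28; answer 15/28
Step 2: S1 = 15/28; threaded value p + q = 43; c = -2; T(2) = -1*(27) - 3*(-2) = -21; iterating: T(2)=-21, T(3)=-60, T(4)=123, T(5)=57, T(6)=-426, T(7)=255, T(8)=1023, T(9)=-1788, T(10)=-1281, T(11)=6645, T(12)=-2802; answer -2802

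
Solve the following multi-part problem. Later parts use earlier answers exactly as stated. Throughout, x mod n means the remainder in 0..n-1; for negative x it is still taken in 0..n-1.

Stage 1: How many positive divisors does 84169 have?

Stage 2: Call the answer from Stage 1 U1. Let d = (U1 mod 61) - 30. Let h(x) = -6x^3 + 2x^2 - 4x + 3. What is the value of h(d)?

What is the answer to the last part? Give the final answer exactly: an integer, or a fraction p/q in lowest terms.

106915

Stage 1: 84169 = 73 * 1153; number of divisors = (1+1) * (1+1) = 4; answer 4
Stage 2: U1 = 4; d = -26; -6*(-26)^3 + 2*(-26)^2 - 4*(-26)^1 + 3 = (105456) + (1352) + (104) + (3) = 106915; answer 106915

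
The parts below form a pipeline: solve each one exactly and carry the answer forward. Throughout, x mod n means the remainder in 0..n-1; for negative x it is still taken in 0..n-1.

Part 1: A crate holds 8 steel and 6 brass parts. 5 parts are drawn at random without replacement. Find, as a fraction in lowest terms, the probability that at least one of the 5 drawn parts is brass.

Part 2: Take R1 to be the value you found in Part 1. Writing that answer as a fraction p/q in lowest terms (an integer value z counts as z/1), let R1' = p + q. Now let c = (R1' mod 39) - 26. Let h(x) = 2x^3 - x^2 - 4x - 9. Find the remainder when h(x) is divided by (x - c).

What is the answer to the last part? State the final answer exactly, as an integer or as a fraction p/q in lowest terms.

Part 1: total draws C(14,5) = 2002; complement C(8,5) = 56; favorable 2002 - 56 = 1946; P = 139/143; answer 139/143
Part 2: R1 = 139/143; threaded value p + q = 282; c = -17; remainder = value at the root: 2*(-17)^3 - 1*(-17)^2 - 4*(-17)^1 - 9 = (-9826) + (-289) + (68) + (-9) = -10056; answer -10056

-10056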